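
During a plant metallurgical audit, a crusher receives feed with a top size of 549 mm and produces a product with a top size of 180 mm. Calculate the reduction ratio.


Reduction ratio = feed size / product size
= 549 / 180
= 3.05

3.05


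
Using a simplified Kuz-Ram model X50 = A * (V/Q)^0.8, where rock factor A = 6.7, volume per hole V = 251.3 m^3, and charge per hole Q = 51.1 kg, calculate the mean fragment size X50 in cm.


Compute V/Q:
V/Q = 251.3 / 51.1 = 4.917808219
Raise to the power 0.8:
(V/Q)^0.8 = 4.917808219^0.8 = 3.576162714
Multiply by A:
X50 = 6.7 * 3.576162714
= 23.9603 cm

23.9603 cm


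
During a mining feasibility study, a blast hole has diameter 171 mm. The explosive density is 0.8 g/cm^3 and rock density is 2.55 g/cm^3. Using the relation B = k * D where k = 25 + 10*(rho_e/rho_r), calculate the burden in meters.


First, compute k:
rho_e / rho_r = 0.8 / 2.55 = 0.3137254902
k = 25 + 10 * 0.3137254902 = 28.1372549
Then, compute burden:
B = k * D / 1000 = 28.1372549 * 171 / 1000
= 4811.470588 / 1000
= 4.8115 m

4.8115 m


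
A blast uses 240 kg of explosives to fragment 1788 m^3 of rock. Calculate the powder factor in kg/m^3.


Powder factor = explosive mass / rock volume
= 240 / 1788
= 0.1342 kg/m^3

0.1342 kg/m^3


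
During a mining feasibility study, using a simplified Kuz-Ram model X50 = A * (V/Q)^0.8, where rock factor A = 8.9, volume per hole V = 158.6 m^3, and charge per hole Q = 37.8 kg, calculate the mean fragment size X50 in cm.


Compute V/Q:
V/Q = 158.6 / 37.8 = 4.195767196
Raise to the power 0.8:
(V/Q)^0.8 = 4.195767196^0.8 = 3.149554346
Multiply by A:
X50 = 8.9 * 3.149554346
= 28.031 cm

28.031 cm


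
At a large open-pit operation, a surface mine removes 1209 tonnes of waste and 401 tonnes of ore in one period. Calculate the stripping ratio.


3.015

Stripping ratio = waste tonnage / ore tonnage
= 1209 / 401
= 3.015


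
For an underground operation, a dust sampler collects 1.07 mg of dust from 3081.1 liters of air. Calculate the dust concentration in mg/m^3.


0.3473 mg/m^3

Convert liters to m^3: 1 m^3 = 1000 L
Concentration = mass / volume * 1000
= 1.07 / 3081.1 * 1000
= 0.0003472785693 * 1000
= 0.3473 mg/m^3


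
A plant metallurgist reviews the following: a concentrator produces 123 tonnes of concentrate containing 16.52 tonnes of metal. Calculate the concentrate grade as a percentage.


13.4309%

Grade = (metal in concentrate / concentrate mass) * 100
= (16.52 / 123) * 100
= 0.1343089431 * 100
= 13.4309%


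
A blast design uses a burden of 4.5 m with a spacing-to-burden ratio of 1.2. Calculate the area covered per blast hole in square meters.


24.3 m^2

First, find the spacing:
Spacing = burden * ratio = 4.5 * 1.2
= 5.4 m
Then, calculate the area:
Area = burden * spacing = 4.5 * 5.4
= 24.3 m^2


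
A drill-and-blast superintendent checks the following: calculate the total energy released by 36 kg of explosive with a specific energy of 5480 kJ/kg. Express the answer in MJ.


Energy = mass * specific_energy / 1000
= 36 * 5480 / 1000
= 197280 / 1000
= 197.28 MJ

197.28 MJ


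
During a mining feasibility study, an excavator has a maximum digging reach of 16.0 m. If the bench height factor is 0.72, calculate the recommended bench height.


11.52 m

Bench height = reach * factor
= 16.0 * 0.72
= 11.52 m


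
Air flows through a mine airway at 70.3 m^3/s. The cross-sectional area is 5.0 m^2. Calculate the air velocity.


14.06 m/s

Velocity = flow rate / cross-sectional area
= 70.3 / 5.0
= 14.06 m/s


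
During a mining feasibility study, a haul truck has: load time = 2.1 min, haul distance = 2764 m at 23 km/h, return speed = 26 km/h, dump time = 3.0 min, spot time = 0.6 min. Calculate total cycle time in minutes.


Convert haul speed to m/min: 23 * 1000/60 = 383.3333333 m/min
Haul time = 2764 / 383.3333333 = 7.210434783 min
Convert return speed to m/min: 26 * 1000/60 = 433.3333333 m/min
Return time = 2764 / 433.3333333 = 6.378461538 min
Total cycle time:
= 2.1 + 7.210434783 + 3.0 + 6.378461538 + 0.6
= 19.2889 min

19.2889 min


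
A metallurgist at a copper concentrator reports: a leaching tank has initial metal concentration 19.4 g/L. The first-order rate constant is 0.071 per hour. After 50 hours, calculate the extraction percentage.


Compute the exponent:
-k * t = -0.071 * 50 = -3.55
Remaining concentration:
C = 19.4 * exp(-3.55)
= 19.4 * 0.02872463965
= 0.5572580093 g/L
Extracted = 19.4 - 0.5572580093 = 18.84274199 g/L
Extraction % = 18.84274199 / 19.4 * 100
= 97.1275%

97.1275%


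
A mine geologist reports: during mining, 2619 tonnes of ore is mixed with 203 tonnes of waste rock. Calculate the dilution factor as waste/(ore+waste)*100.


7.1935%

Total material = ore + waste
= 2619 + 203 = 2822 tonnes
Dilution = waste / total * 100
= 203 / 2822 * 100
= 0.07193479802 * 100
= 7.1935%


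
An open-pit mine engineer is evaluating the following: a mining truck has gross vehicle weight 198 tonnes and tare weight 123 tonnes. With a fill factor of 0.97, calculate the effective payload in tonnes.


72.75 tonnes

Maximum payload = gross - tare
= 198 - 123 = 75 tonnes
Effective payload = max payload * fill factor
= 75 * 0.97
= 72.75 tonnes


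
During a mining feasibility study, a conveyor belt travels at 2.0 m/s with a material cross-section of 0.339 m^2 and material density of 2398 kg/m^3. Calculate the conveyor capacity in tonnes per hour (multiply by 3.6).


Volumetric flow = speed * area
= 2.0 * 0.339 = 0.678 m^3/s
Mass flow = volumetric * density
= 0.678 * 2398 = 1625.844 kg/s
Convert to t/h: multiply by 3.6
Capacity = 1625.844 * 3.6
= 5853.0384 t/h

5853.0384 t/h


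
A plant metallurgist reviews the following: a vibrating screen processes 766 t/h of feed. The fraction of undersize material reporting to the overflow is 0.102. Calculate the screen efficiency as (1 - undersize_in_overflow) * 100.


Screen efficiency = (1 - fraction of undersize in overflow) * 100
= (1 - 0.102) * 100
= 0.898 * 100
= 89.8%

89.8%


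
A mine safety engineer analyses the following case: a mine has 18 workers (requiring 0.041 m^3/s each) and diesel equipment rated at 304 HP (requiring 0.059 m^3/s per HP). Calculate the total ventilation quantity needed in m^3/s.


Airflow for workers:
Q_people = 18 * 0.041 = 0.738 m^3/s
Airflow for diesel equipment:
Q_diesel = 304 * 0.059 = 17.936 m^3/s
Total ventilation:
Q_total = 0.738 + 17.936
= 18.674 m^3/s

18.674 m^3/s


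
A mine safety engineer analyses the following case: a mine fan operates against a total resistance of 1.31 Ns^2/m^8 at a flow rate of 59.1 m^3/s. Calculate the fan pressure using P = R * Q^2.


4575.5811 Pa

Compute Q^2:
Q^2 = 59.1^2 = 3492.81
Compute pressure:
P = R * Q^2 = 1.31 * 3492.81
= 4575.5811 Pa


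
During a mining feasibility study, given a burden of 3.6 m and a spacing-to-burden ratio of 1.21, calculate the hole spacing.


Spacing = burden * ratio
= 3.6 * 1.21
= 4.356 m

4.356 m


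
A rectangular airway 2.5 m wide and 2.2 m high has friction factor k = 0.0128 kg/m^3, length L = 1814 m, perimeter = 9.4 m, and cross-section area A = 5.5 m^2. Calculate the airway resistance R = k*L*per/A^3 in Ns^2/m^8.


1.3119 Ns^2/m^8

Compute the numerator:
k * L * per = 0.0128 * 1814 * 9.4
= 218.26048
Compute the denominator:
A^3 = 5.5^3 = 166.375
Resistance:
R = 218.26048 / 166.375
= 1.3119 Ns^2/m^8


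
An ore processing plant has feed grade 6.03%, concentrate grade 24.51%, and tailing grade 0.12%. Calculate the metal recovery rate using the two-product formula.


Using the two-product formula:
R = 100 * c * (f - t) / (f * (c - t))
Numerator = 100 * 24.51 * (6.03 - 0.12)
= 100 * 24.51 * 5.91
= 14485.41
Denominator = 6.03 * (24.51 - 0.12)
= 6.03 * 24.39
= 147.0717
R = 14485.41 / 147.0717
= 98.4922%

98.4922%


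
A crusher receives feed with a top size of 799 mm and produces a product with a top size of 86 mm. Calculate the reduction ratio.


9.2907

Reduction ratio = feed size / product size
= 799 / 86
= 9.2907


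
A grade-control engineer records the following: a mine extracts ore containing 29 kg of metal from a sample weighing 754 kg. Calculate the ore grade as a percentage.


3.8462%

Ore grade = (metal mass / ore mass) * 100
= (29 / 754) * 100
= 0.03846153846 * 100
= 3.8462%


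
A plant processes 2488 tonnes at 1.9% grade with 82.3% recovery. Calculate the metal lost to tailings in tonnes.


8.3671 tonnes

Total metal in feed:
= 2488 * 1.9 / 100 = 47.272 tonnes
Metal recovered:
= 47.272 * 82.3 / 100 = 38.904856 tonnes
Metal lost to tailings:
= 47.272 - 38.904856
= 8.3671 tonnes


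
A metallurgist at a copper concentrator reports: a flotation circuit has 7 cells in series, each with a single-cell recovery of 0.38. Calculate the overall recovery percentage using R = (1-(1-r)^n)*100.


96.4784%

Complement of single-cell recovery:
1 - r = 1 - 0.38 = 0.62
Raise to power n:
(1 - r)^7 = 0.62^7 = 0.03521614606
Overall recovery:
R = (1 - 0.03521614606) * 100
= 96.4784%


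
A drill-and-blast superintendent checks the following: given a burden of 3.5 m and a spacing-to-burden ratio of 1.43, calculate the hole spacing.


Spacing = burden * ratio
= 3.5 * 1.43
= 5.005 m

5.005 m


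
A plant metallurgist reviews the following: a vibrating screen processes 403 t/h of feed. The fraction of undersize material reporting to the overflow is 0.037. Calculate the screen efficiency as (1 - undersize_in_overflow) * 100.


96.3%

Screen efficiency = (1 - fraction of undersize in overflow) * 100
= (1 - 0.037) * 100
= 0.963 * 100
= 96.3%


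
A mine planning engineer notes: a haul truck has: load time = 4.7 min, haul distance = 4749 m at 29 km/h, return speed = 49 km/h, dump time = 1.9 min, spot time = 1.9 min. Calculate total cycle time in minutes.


24.1406 min

Convert haul speed to m/min: 29 * 1000/60 = 483.3333333 m/min
Haul time = 4749 / 483.3333333 = 9.825517241 min
Convert return speed to m/min: 49 * 1000/60 = 816.6666667 m/min
Return time = 4749 / 816.6666667 = 5.815102041 min
Total cycle time:
= 4.7 + 9.825517241 + 1.9 + 5.815102041 + 1.9
= 24.1406 min


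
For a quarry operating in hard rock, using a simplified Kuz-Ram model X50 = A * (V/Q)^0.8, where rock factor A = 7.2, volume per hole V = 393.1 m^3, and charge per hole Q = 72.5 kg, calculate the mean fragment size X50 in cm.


27.8397 cm

Compute V/Q:
V/Q = 393.1 / 72.5 = 5.422068966
Raise to the power 0.8:
(V/Q)^0.8 = 5.422068966^0.8 = 3.866624779
Multiply by A:
X50 = 7.2 * 3.866624779
= 27.8397 cm


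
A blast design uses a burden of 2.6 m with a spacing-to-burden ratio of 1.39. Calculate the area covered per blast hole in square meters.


9.3964 m^2

First, find the spacing:
Spacing = burden * ratio = 2.6 * 1.39
= 3.614 m
Then, calculate the area:
Area = burden * spacing = 2.6 * 3.614
= 9.3964 m^2


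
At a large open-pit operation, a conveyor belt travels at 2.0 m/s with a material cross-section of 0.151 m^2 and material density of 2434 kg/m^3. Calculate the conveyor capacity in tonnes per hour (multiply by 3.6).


Volumetric flow = speed * area
= 2.0 * 0.151 = 0.302 m^3/s
Mass flow = volumetric * density
= 0.302 * 2434 = 735.068 kg/s
Convert to t/h: multiply by 3.6
Capacity = 735.068 * 3.6
= 2646.2448 t/h

2646.2448 t/h


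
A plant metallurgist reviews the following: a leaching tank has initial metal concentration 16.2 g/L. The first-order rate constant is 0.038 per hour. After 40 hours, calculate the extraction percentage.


Compute the exponent:
-k * t = -0.038 * 40 = -1.52
Remaining concentration:
C = 16.2 * exp(-1.52)
= 16.2 * 0.218711887
= 3.543132569 g/L
Extracted = 16.2 - 3.543132569 = 12.65686743 g/L
Extraction % = 12.65686743 / 16.2 * 100
= 78.1288%

78.1288%


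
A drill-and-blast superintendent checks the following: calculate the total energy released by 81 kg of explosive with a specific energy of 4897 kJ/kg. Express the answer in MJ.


396.657 MJ

Energy = mass * specific_energy / 1000
= 81 * 4897 / 1000
= 396657 / 1000
= 396.657 MJ


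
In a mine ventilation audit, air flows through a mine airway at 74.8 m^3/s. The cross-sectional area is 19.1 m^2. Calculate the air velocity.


3.9162 m/s

Velocity = flow rate / cross-sectional area
= 74.8 / 19.1
= 3.9162 m/s


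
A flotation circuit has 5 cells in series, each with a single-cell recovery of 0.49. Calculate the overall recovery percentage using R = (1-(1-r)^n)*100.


96.5497%

Complement of single-cell recovery:
1 - r = 1 - 0.49 = 0.51
Raise to power n:
(1 - r)^5 = 0.51^5 = 0.0345025251
Overall recovery:
R = (1 - 0.0345025251) * 100
= 96.5497%


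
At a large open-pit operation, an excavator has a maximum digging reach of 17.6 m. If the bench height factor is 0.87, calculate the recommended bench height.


15.312 m

Bench height = reach * factor
= 17.6 * 0.87
= 15.312 m


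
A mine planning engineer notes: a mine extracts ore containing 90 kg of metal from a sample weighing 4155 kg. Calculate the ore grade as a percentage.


2.1661%

Ore grade = (metal mass / ore mass) * 100
= (90 / 4155) * 100
= 0.02166064982 * 100
= 2.1661%


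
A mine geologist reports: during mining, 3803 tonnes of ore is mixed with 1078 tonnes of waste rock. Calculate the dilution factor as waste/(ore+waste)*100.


Total material = ore + waste
= 3803 + 1078 = 4881 tonnes
Dilution = waste / total * 100
= 1078 / 4881 * 100
= 0.2208563819 * 100
= 22.0856%

22.0856%


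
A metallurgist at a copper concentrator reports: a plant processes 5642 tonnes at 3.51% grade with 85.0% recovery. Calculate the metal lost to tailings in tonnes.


29.7051 tonnes

Total metal in feed:
= 5642 * 3.51 / 100 = 198.0342 tonnes
Metal recovered:
= 198.0342 * 85.0 / 100 = 168.32907 tonnes
Metal lost to tailings:
= 198.0342 - 168.32907
= 29.7051 tonnes


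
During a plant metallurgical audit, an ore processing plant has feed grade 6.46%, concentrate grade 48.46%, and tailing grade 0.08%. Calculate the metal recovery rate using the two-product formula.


98.9249%

Using the two-product formula:
R = 100 * c * (f - t) / (f * (c - t))
Numerator = 100 * 48.46 * (6.46 - 0.08)
= 100 * 48.46 * 6.38
= 30917.48
Denominator = 6.46 * (48.46 - 0.08)
= 6.46 * 48.38
= 312.5348
R = 30917.48 / 312.5348
= 98.9249%


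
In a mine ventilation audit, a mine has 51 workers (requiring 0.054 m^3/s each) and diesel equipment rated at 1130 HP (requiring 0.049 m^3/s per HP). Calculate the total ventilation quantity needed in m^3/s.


Airflow for workers:
Q_people = 51 * 0.054 = 2.754 m^3/s
Airflow for diesel equipment:
Q_diesel = 1130 * 0.049 = 55.37 m^3/s
Total ventilation:
Q_total = 2.754 + 55.37
= 58.124 m^3/s

58.124 m^3/s


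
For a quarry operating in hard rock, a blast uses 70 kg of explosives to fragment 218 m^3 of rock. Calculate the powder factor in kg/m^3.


Powder factor = explosive mass / rock volume
= 70 / 218
= 0.3211 kg/m^3

0.3211 kg/m^3


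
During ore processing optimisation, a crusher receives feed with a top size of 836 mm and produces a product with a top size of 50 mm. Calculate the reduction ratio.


16.72

Reduction ratio = feed size / product size
= 836 / 50
= 16.72


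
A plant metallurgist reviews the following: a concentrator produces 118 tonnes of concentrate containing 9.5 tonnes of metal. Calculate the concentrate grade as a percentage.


8.0508%

Grade = (metal in concentrate / concentrate mass) * 100
= (9.5 / 118) * 100
= 0.08050847458 * 100
= 8.0508%


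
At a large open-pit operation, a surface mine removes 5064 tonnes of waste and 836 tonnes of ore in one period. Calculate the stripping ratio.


6.0574

Stripping ratio = waste tonnage / ore tonnage
= 5064 / 836
= 6.0574


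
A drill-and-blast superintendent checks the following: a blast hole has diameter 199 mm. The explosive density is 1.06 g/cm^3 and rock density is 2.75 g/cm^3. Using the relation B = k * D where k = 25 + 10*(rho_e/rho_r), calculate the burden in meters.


First, compute k:
rho_e / rho_r = 1.06 / 2.75 = 0.3854545455
k = 25 + 10 * 0.3854545455 = 28.85454545
Then, compute burden:
B = k * D / 1000 = 28.85454545 * 199 / 1000
= 5742.054545 / 1000
= 5.7421 m

5.7421 m


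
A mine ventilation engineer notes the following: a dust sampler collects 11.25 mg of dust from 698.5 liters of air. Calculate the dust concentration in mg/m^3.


Convert liters to m^3: 1 m^3 = 1000 L
Concentration = mass / volume * 1000
= 11.25 / 698.5 * 1000
= 0.0161059413 * 1000
= 16.1059 mg/m^3

16.1059 mg/m^3


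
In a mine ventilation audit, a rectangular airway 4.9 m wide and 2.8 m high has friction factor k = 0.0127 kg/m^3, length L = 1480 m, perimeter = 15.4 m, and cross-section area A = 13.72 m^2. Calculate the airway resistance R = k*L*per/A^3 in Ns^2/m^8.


Compute the numerator:
k * L * per = 0.0127 * 1480 * 15.4
= 289.4584
Compute the denominator:
A^3 = 13.72^3 = 2582.630848
Resistance:
R = 289.4584 / 2582.630848
= 0.1121 Ns^2/m^8

0.1121 Ns^2/m^8


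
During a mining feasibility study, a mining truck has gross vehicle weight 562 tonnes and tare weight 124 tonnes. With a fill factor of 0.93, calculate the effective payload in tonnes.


Maximum payload = gross - tare
= 562 - 124 = 438 tonnes
Effective payload = max payload * fill factor
= 438 * 0.93
= 407.34 tonnes

407.34 tonnes


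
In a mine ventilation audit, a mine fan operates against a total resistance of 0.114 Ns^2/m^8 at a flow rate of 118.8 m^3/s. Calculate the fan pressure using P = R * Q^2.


Compute Q^2:
Q^2 = 118.8^2 = 14113.44
Compute pressure:
P = R * Q^2 = 0.114 * 14113.44
= 1608.9322 Pa

1608.9322 Pa


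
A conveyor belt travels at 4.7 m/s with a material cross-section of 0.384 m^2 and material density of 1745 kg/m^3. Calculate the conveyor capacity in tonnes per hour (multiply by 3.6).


11337.7536 t/h

Volumetric flow = speed * area
= 4.7 * 0.384 = 1.8048 m^3/s
Mass flow = volumetric * density
= 1.8048 * 1745 = 3149.376 kg/s
Convert to t/h: multiply by 3.6
Capacity = 3149.376 * 3.6
= 11337.7536 t/h


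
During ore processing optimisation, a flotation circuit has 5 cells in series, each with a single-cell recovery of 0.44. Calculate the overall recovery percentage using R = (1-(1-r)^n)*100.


94.4927%

Complement of single-cell recovery:
1 - r = 1 - 0.44 = 0.56
Raise to power n:
(1 - r)^5 = 0.56^5 = 0.0550731776
Overall recovery:
R = (1 - 0.0550731776) * 100
= 94.4927%


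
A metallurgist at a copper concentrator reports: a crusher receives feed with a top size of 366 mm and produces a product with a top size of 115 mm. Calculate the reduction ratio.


Reduction ratio = feed size / product size
= 366 / 115
= 3.1826

3.1826


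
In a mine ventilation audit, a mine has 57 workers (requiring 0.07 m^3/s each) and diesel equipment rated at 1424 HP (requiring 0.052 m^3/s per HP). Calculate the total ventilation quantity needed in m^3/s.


Airflow for workers:
Q_people = 57 * 0.07 = 3.99 m^3/s
Airflow for diesel equipment:
Q_diesel = 1424 * 0.052 = 74.048 m^3/s
Total ventilation:
Q_total = 3.99 + 74.048
= 78.038 m^3/s

78.038 m^3/s


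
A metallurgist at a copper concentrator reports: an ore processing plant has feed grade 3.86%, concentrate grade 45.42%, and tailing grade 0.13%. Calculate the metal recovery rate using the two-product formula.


Using the two-product formula:
R = 100 * c * (f - t) / (f * (c - t))
Numerator = 100 * 45.42 * (3.86 - 0.13)
= 100 * 45.42 * 3.73
= 16941.66
Denominator = 3.86 * (45.42 - 0.13)
= 3.86 * 45.29
= 174.8194
R = 16941.66 / 174.8194
= 96.9095%

96.9095%


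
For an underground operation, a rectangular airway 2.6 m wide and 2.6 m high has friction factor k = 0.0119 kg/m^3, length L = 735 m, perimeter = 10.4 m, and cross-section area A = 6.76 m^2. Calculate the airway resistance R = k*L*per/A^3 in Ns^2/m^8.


0.2945 Ns^2/m^8

Compute the numerator:
k * L * per = 0.0119 * 735 * 10.4
= 90.9636
Compute the denominator:
A^3 = 6.76^3 = 308.915776
Resistance:
R = 90.9636 / 308.915776
= 0.2945 Ns^2/m^8


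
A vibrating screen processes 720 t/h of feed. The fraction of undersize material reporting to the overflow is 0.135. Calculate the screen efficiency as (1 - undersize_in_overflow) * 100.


86.5%

Screen efficiency = (1 - fraction of undersize in overflow) * 100
= (1 - 0.135) * 100
= 0.865 * 100
= 86.5%


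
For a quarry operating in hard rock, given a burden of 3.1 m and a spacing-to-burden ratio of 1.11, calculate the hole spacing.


Spacing = burden * ratio
= 3.1 * 1.11
= 3.441 m

3.441 m


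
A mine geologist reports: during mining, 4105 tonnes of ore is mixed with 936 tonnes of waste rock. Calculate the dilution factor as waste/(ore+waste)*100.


18.5677%

Total material = ore + waste
= 4105 + 936 = 5041 tonnes
Dilution = waste / total * 100
= 936 / 5041 * 100
= 0.185677445 * 100
= 18.5677%


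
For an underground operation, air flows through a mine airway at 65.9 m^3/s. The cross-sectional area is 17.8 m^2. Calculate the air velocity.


3.7022 m/s

Velocity = flow rate / cross-sectional area
= 65.9 / 17.8
= 3.7022 m/s


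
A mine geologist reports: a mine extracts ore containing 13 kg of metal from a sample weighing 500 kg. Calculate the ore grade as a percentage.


Ore grade = (metal mass / ore mass) * 100
= (13 / 500) * 100
= 0.026 * 100
= 2.6%

2.6%


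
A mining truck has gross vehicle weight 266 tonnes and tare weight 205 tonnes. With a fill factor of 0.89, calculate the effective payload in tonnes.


54.29 tonnes

Maximum payload = gross - tare
= 266 - 205 = 61 tonnes
Effective payload = max payload * fill factor
= 61 * 0.89
= 54.29 tonnes


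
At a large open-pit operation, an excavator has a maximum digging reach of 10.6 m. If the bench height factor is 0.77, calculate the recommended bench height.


Bench height = reach * factor
= 10.6 * 0.77
= 8.162 m

8.162 m


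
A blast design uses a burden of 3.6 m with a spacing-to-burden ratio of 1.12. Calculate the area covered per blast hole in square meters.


14.5152 m^2

First, find the spacing:
Spacing = burden * ratio = 3.6 * 1.12
= 4.032 m
Then, calculate the area:
Area = burden * spacing = 3.6 * 4.032
= 14.5152 m^2


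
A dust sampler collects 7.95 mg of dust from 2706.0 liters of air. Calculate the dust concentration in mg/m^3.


2.9379 mg/m^3

Convert liters to m^3: 1 m^3 = 1000 L
Concentration = mass / volume * 1000
= 7.95 / 2706.0 * 1000
= 0.002937915743 * 1000
= 2.9379 mg/m^3


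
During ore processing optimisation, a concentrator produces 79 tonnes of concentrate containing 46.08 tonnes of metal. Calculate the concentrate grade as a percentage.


Grade = (metal in concentrate / concentrate mass) * 100
= (46.08 / 79) * 100
= 0.5832911392 * 100
= 58.3291%

58.3291%


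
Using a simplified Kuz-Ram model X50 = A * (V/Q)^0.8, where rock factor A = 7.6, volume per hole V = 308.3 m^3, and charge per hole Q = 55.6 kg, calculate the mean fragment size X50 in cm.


Compute V/Q:
V/Q = 308.3 / 55.6 = 5.544964029
Raise to the power 0.8:
(V/Q)^0.8 = 5.544964029^0.8 = 3.936579137
Multiply by A:
X50 = 7.6 * 3.936579137
= 29.918 cm

29.918 cm


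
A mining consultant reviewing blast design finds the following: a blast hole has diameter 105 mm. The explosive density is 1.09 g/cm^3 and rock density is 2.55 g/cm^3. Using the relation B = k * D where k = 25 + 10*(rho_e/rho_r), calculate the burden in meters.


First, compute k:
rho_e / rho_r = 1.09 / 2.55 = 0.4274509804
k = 25 + 10 * 0.4274509804 = 29.2745098
Then, compute burden:
B = k * D / 1000 = 29.2745098 * 105 / 1000
= 3073.823529 / 1000
= 3.0738 m

3.0738 m


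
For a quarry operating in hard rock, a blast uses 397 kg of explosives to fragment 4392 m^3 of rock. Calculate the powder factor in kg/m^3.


0.0904 kg/m^3

Powder factor = explosive mass / rock volume
= 397 / 4392
= 0.0904 kg/m^3


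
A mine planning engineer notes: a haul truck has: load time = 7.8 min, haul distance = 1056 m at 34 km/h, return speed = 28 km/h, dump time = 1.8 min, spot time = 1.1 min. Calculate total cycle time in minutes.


14.8264 min

Convert haul speed to m/min: 34 * 1000/60 = 566.6666667 m/min
Haul time = 1056 / 566.6666667 = 1.863529412 min
Convert return speed to m/min: 28 * 1000/60 = 466.6666667 m/min
Return time = 1056 / 466.6666667 = 2.262857143 min
Total cycle time:
= 7.8 + 1.863529412 + 1.8 + 2.262857143 + 1.1
= 14.8264 min


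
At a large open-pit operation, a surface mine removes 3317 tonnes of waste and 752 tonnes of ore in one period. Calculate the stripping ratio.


Stripping ratio = waste tonnage / ore tonnage
= 3317 / 752
= 4.4109

4.4109


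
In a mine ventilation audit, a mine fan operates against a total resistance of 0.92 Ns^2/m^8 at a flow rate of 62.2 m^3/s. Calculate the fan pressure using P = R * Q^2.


Compute Q^2:
Q^2 = 62.2^2 = 3868.84
Compute pressure:
P = R * Q^2 = 0.92 * 3868.84
= 3559.3328 Pa

3559.3328 Pa


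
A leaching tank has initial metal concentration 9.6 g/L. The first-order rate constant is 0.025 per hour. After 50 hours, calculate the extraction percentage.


71.3495%

Compute the exponent:
-k * t = -0.025 * 50 = -1.25
Remaining concentration:
C = 9.6 * exp(-1.25)
= 9.6 * 0.2865047969
= 2.75044605 g/L
Extracted = 9.6 - 2.75044605 = 6.84955395 g/L
Extraction % = 6.84955395 / 9.6 * 100
= 71.3495%


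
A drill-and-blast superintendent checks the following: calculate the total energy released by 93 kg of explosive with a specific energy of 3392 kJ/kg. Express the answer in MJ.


315.456 MJ

Energy = mass * specific_energy / 1000
= 93 * 3392 / 1000
= 315456 / 1000
= 315.456 MJ


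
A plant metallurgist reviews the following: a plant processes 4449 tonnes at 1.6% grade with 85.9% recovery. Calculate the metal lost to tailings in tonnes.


10.0369 tonnes

Total metal in feed:
= 4449 * 1.6 / 100 = 71.184 tonnes
Metal recovered:
= 71.184 * 85.9 / 100 = 61.147056 tonnes
Metal lost to tailings:
= 71.184 - 61.147056
= 10.0369 tonnes


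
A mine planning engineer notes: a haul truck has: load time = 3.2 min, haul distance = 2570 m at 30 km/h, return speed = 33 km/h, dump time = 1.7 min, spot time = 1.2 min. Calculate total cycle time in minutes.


Convert haul speed to m/min: 30 * 1000/60 = 500 m/min
Haul time = 2570 / 500 = 5.14 min
Convert return speed to m/min: 33 * 1000/60 = 550 m/min
Return time = 2570 / 550 = 4.672727273 min
Total cycle time:
= 3.2 + 5.14 + 1.7 + 4.672727273 + 1.2
= 15.9127 min

15.9127 min


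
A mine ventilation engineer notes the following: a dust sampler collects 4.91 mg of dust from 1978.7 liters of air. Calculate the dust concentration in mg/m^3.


Convert liters to m^3: 1 m^3 = 1000 L
Concentration = mass / volume * 1000
= 4.91 / 1978.7 * 1000
= 0.0024814272 * 1000
= 2.4814 mg/m^3

2.4814 mg/m^3


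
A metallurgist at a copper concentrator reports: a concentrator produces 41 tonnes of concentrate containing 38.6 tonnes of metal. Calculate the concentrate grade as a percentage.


Grade = (metal in concentrate / concentrate mass) * 100
= (38.6 / 41) * 100
= 0.9414634146 * 100
= 94.1463%

94.1463%


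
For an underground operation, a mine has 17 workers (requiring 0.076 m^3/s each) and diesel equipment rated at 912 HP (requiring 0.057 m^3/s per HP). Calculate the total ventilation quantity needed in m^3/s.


Airflow for workers:
Q_people = 17 * 0.076 = 1.292 m^3/s
Airflow for diesel equipment:
Q_diesel = 912 * 0.057 = 51.984 m^3/s
Total ventilation:
Q_total = 1.292 + 51.984
= 53.276 m^3/s

53.276 m^3/s


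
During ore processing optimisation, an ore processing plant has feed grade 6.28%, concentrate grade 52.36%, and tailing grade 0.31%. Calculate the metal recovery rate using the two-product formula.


95.6299%

Using the two-product formula:
R = 100 * c * (f - t) / (f * (c - t))
Numerator = 100 * 52.36 * (6.28 - 0.31)
= 100 * 52.36 * 5.97
= 31258.92
Denominator = 6.28 * (52.36 - 0.31)
= 6.28 * 52.05
= 326.874
R = 31258.92 / 326.874
= 95.6299%


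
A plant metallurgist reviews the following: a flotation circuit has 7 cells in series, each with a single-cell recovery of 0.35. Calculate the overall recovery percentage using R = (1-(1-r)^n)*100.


95.0978%

Complement of single-cell recovery:
1 - r = 1 - 0.35 = 0.65
Raise to power n:
(1 - r)^7 = 0.65^7 = 0.04902227891
Overall recovery:
R = (1 - 0.04902227891) * 100
= 95.0978%


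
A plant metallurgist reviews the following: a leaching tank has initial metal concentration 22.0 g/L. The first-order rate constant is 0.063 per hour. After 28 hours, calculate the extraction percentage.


Compute the exponent:
-k * t = -0.063 * 28 = -1.764
Remaining concentration:
C = 22.0 * exp(-1.764)
= 22.0 * 0.1713580589
= 3.769877296 g/L
Extracted = 22.0 - 3.769877296 = 18.2301227 g/L
Extraction % = 18.2301227 / 22.0 * 100
= 82.8642%

82.8642%


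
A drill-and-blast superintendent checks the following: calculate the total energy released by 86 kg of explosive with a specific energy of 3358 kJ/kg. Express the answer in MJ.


288.788 MJ

Energy = mass * specific_energy / 1000
= 86 * 3358 / 1000
= 288788 / 1000
= 288.788 MJ


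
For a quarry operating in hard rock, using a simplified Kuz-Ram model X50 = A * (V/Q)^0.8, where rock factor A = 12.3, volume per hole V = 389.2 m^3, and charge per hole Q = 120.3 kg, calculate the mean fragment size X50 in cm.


31.4652 cm

Compute V/Q:
V/Q = 389.2 / 120.3 = 3.23524522
Raise to the power 0.8:
(V/Q)^0.8 = 3.23524522^0.8 = 2.55814857
Multiply by A:
X50 = 12.3 * 2.55814857
= 31.4652 cm


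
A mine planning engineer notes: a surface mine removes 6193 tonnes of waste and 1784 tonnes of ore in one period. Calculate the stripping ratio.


Stripping ratio = waste tonnage / ore tonnage
= 6193 / 1784
= 3.4714

3.4714


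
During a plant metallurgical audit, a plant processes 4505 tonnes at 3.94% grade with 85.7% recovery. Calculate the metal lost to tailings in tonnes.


Total metal in feed:
= 4505 * 3.94 / 100 = 177.497 tonnes
Metal recovered:
= 177.497 * 85.7 / 100 = 152.114929 tonnes
Metal lost to tailings:
= 177.497 - 152.114929
= 25.3821 tonnes

25.3821 tonnes


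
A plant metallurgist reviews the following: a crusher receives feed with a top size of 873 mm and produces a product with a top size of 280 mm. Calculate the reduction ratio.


3.1179

Reduction ratio = feed size / product size
= 873 / 280
= 3.1179


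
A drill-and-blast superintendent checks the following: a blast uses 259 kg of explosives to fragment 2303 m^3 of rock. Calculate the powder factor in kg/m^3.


0.1125 kg/m^3

Powder factor = explosive mass / rock volume
= 259 / 2303
= 0.1125 kg/m^3


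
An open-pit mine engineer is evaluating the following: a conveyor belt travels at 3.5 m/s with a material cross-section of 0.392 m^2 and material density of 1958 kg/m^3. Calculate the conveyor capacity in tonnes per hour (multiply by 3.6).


9670.9536 t/h

Volumetric flow = speed * area
= 3.5 * 0.392 = 1.372 m^3/s
Mass flow = volumetric * density
= 1.372 * 1958 = 2686.376 kg/s
Convert to t/h: multiply by 3.6
Capacity = 2686.376 * 3.6
= 9670.9536 t/h


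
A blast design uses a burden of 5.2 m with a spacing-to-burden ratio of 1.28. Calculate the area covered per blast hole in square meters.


First, find the spacing:
Spacing = burden * ratio = 5.2 * 1.28
= 6.656 m
Then, calculate the area:
Area = burden * spacing = 5.2 * 6.656
= 34.6112 m^2

34.6112 m^2


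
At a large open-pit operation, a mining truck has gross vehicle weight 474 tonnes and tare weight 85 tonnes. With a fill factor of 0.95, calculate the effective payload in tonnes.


369.55 tonnes

Maximum payload = gross - tare
= 474 - 85 = 389 tonnes
Effective payload = max payload * fill factor
= 389 * 0.95
= 369.55 tonnes


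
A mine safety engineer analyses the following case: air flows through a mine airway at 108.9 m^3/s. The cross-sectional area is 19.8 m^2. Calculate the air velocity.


5.5 m/s

Velocity = flow rate / cross-sectional area
= 108.9 / 19.8
= 5.5 m/s


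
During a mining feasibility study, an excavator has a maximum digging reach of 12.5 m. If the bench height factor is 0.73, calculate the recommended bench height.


9.125 m

Bench height = reach * factor
= 12.5 * 0.73
= 9.125 m


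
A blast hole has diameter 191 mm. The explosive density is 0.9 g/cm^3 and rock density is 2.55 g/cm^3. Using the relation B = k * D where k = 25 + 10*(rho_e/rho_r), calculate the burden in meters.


First, compute k:
rho_e / rho_r = 0.9 / 2.55 = 0.3529411765
k = 25 + 10 * 0.3529411765 = 28.52941176
Then, compute burden:
B = k * D / 1000 = 28.52941176 * 191 / 1000
= 5449.117647 / 1000
= 5.4491 m

5.4491 m


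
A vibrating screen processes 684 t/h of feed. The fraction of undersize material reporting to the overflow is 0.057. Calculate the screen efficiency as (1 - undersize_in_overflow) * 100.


Screen efficiency = (1 - fraction of undersize in overflow) * 100
= (1 - 0.057) * 100
= 0.943 * 100
= 94.3%

94.3%


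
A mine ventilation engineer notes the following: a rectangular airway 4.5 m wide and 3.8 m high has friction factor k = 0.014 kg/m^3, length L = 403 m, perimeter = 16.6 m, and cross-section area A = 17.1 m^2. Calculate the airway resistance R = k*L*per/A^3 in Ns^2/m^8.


Compute the numerator:
k * L * per = 0.014 * 403 * 16.6
= 93.6572
Compute the denominator:
A^3 = 17.1^3 = 5000.211
Resistance:
R = 93.6572 / 5000.211
= 0.0187 Ns^2/m^8

0.0187 Ns^2/m^8


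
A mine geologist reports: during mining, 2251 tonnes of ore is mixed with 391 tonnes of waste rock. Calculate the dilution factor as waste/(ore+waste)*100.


14.7994%

Total material = ore + waste
= 2251 + 391 = 2642 tonnes
Dilution = waste / total * 100
= 391 / 2642 * 100
= 0.147993944 * 100
= 14.7994%


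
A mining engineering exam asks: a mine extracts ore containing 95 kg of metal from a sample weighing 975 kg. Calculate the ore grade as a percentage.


9.7436%

Ore grade = (metal mass / ore mass) * 100
= (95 / 975) * 100
= 0.09743589744 * 100
= 9.7436%


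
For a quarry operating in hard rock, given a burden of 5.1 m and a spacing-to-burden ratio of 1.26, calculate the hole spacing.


Spacing = burden * ratio
= 5.1 * 1.26
= 6.426 m

6.426 m


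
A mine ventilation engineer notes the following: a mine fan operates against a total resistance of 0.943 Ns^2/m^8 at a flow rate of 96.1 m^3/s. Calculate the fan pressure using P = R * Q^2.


Compute Q^2:
Q^2 = 96.1^2 = 9235.21
Compute pressure:
P = R * Q^2 = 0.943 * 9235.21
= 8708.803 Pa

8708.803 Pa


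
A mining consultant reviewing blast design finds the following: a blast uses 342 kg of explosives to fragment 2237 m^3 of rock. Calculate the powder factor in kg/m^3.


Powder factor = explosive mass / rock volume
= 342 / 2237
= 0.1529 kg/m^3

0.1529 kg/m^3


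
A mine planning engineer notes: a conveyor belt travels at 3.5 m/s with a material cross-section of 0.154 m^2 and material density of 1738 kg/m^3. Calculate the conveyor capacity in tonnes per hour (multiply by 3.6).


3372.4152 t/h

Volumetric flow = speed * area
= 3.5 * 0.154 = 0.539 m^3/s
Mass flow = volumetric * density
= 0.539 * 1738 = 936.782 kg/s
Convert to t/h: multiply by 3.6
Capacity = 936.782 * 3.6
= 3372.4152 t/h


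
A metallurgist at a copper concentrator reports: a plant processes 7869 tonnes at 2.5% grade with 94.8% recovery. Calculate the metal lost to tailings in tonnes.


10.2297 tonnes

Total metal in feed:
= 7869 * 2.5 / 100 = 196.725 tonnes
Metal recovered:
= 196.725 * 94.8 / 100 = 186.4953 tonnes
Metal lost to tailings:
= 196.725 - 186.4953
= 10.2297 tonnes


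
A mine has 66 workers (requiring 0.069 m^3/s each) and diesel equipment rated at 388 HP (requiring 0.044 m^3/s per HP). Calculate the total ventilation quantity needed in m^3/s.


Airflow for workers:
Q_people = 66 * 0.069 = 4.554 m^3/s
Airflow for diesel equipment:
Q_diesel = 388 * 0.044 = 17.072 m^3/s
Total ventilation:
Q_total = 4.554 + 17.072
= 21.626 m^3/s

21.626 m^3/s


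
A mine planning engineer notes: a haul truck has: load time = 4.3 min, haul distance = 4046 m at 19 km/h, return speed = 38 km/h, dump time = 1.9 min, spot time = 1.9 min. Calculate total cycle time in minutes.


27.2653 min

Convert haul speed to m/min: 19 * 1000/60 = 316.6666667 m/min
Haul time = 4046 / 316.6666667 = 12.77684211 min
Convert return speed to m/min: 38 * 1000/60 = 633.3333333 m/min
Return time = 4046 / 633.3333333 = 6.388421053 min
Total cycle time:
= 4.3 + 12.77684211 + 1.9 + 6.388421053 + 1.9
= 27.2653 min


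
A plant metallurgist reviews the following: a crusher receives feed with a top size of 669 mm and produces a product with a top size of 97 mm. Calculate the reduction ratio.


6.8969

Reduction ratio = feed size / product size
= 669 / 97
= 6.8969


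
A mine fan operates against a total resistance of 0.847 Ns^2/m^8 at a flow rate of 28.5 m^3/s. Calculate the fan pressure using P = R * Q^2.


687.9758 Pa

Compute Q^2:
Q^2 = 28.5^2 = 812.25
Compute pressure:
P = R * Q^2 = 0.847 * 812.25
= 687.9758 Pa


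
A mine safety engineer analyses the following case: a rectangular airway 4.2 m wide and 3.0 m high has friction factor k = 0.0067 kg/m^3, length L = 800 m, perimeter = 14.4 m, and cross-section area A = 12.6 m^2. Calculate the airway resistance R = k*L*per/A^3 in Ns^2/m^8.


Compute the numerator:
k * L * per = 0.0067 * 800 * 14.4
= 77.184
Compute the denominator:
A^3 = 12.6^3 = 2000.376
Resistance:
R = 77.184 / 2000.376
= 0.0386 Ns^2/m^8

0.0386 Ns^2/m^8


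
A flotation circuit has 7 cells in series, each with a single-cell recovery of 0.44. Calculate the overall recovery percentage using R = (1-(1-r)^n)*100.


98.2729%

Complement of single-cell recovery:
1 - r = 1 - 0.44 = 0.56
Raise to power n:
(1 - r)^7 = 0.56^7 = 0.0172709485
Overall recovery:
R = (1 - 0.0172709485) * 100
= 98.2729%


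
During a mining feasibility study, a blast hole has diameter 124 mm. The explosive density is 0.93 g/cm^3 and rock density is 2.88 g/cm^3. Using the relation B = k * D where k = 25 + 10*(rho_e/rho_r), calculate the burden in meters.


First, compute k:
rho_e / rho_r = 0.93 / 2.88 = 0.3229166667
k = 25 + 10 * 0.3229166667 = 28.22916667
Then, compute burden:
B = k * D / 1000 = 28.22916667 * 124 / 1000
= 3500.416667 / 1000
= 3.5004 m

3.5004 m


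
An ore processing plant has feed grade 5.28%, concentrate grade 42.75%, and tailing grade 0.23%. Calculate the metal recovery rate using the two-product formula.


96.1613%

Using the two-product formula:
R = 100 * c * (f - t) / (f * (c - t))
Numerator = 100 * 42.75 * (5.28 - 0.23)
= 100 * 42.75 * 5.05
= 21588.75
Denominator = 5.28 * (42.75 - 0.23)
= 5.28 * 42.52
= 224.5056
R = 21588.75 / 224.5056
= 96.1613%


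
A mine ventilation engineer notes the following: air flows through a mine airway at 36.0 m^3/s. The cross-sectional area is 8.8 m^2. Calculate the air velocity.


Velocity = flow rate / cross-sectional area
= 36.0 / 8.8
= 4.0909 m/s

4.0909 m/s


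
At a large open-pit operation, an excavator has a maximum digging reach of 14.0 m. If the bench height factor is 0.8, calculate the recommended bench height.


11.2 m

Bench height = reach * factor
= 14.0 * 0.8
= 11.2 m


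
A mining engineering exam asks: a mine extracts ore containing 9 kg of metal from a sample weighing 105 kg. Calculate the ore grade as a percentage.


Ore grade = (metal mass / ore mass) * 100
= (9 / 105) * 100
= 0.08571428571 * 100
= 8.5714%

8.5714%


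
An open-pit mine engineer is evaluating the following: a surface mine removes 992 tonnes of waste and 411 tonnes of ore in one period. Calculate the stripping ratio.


Stripping ratio = waste tonnage / ore tonnage
= 992 / 411
= 2.4136

2.4136


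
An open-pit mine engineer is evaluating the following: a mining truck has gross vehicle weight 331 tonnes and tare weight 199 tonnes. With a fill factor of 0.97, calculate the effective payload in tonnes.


128.04 tonnes

Maximum payload = gross - tare
= 331 - 199 = 132 tonnes
Effective payload = max payload * fill factor
= 132 * 0.97
= 128.04 tonnes
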